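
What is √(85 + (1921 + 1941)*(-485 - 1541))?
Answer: 67*I*√1743 ≈ 2797.2*I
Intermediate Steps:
√(85 + (1921 + 1941)*(-485 - 1541)) = √(85 + 3862*(-2026)) = √(85 - 7824412) = √(-7824327) = 67*I*√1743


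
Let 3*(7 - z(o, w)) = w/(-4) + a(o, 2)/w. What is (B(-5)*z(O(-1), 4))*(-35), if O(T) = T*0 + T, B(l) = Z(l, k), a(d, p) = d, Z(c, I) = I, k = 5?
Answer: -15575/12 ≈ -1297.9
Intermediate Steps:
B(l) = 5
O(T) = T (O(T) = 0 + T = T)
z(o, w) = 7 + w/12 - o/(3*w) (z(o, w) = 7 - (w/(-4) + o/w)/3 = 7 - (w*(-1/4) + o/w)/3 = 7 - (-w/4 + o/w)/3 = 7 + (w/12 - o/(3*w)) = 7 + w/12 - o/(3*w))
(B(-5)*z(O(-1), 4))*(-35) = (5*(7 + (1/12)*4 - 1/3*(-1)/4))*(-35) = (5*(7 + 1/3 - 1/3*(-1)*1/4))*(-35) = (5*(7 + 1/3 + 1/12))*(-35) = (5*(89/12))*(-35) = (445/12)*(-35) = -15575/12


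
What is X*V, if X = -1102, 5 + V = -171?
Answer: 193952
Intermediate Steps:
V = -176 (V = -5 - 171 = -176)
X*V = -1102*(-176) = 193952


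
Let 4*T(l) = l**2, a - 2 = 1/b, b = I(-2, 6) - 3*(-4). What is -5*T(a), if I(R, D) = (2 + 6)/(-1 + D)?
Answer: -99405/18496 ≈ -5.3744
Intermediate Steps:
I(R, D) = 8/(-1 + D)
b = 68/5 (b = 8/(-1 + 6) - 3*(-4) = 8/5 + 12 = 68/5 ≈ 13.600)
a = 141/68 (a = 2 + 1/(68/5) = 2 + 5/68 = 141/68 ≈ 2.0735)
T(l) = l**2/4
-5*T(a) = -5*(141/68)**2/4 = -5*19881/(4*4624) = -5*19881/18496 = -99405/18496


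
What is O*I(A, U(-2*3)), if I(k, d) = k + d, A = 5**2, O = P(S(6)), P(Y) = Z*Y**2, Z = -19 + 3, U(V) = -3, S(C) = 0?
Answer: 0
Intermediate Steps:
Z = -16
P(Y) = -16*Y**2
O = 0 (O = -16*0**2 = -16*0 = 0)
A = 25
I(k, d) = d + k
O*I(A, U(-2*3)) = 0*(-3 + 25) = 0*22 = 0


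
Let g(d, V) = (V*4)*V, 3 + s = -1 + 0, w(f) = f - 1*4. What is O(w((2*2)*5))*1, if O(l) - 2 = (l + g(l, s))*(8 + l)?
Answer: 1922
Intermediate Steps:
w(f) = -4 + f (w(f) = f - 4 = -4 + f)
s = -4 (s = -3 + (-1 + 0) = -3 - 1 = -4)
g(d, V) = 4*V**2 (g(d, V) = (4*V)*V = 4*V**2)
O(l) = 2 + (8 + l)*(64 + l) (O(l) = 2 + (l + 4*(-4)**2)*(8 + l) = 2 + (l + 4*16)*(8 + l) = 2 + (l + 64)*(8 + l) = 2 + (64 + l)*(8 + l) = 2 + (8 + l)*(64 + l))
O(w((2*2)*5))*1 = (514 + (-4 + (2*2)*5)**2 + 72*(-4 + (2*2)*5))*1 = (514 + (-4 + 4*5)**2 + 72*(-4 + 4*5))*1 = (514 + (-4 + 20)**2 + 72*(-4 + 20))*1 = (514 + 16**2 + 72*16)*1 = (514 + 256 + 1152)*1 = 1922*1 = 1922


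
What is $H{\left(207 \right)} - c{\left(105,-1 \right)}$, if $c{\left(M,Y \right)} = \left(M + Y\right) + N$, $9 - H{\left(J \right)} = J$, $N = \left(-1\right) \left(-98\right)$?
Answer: $-400$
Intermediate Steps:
$N = 98$
$H{\left(J \right)} = 9 - J$
$c{\left(M,Y \right)} = 98 + M + Y$ ($c{\left(M,Y \right)} = \left(M + Y\right) + 98 = 98 + M + Y$)
$H{\left(207 \right)} - c{\left(105,-1 \right)} = \left(9 - 207\right) - \left(98 + 105 - 1\right) = \left(9 - 207\right) - 202 = -198 - 202 = -400$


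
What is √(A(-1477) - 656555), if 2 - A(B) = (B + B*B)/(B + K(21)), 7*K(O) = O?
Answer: I*√355815887295/737 ≈ 809.37*I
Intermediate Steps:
K(O) = O/7
A(B) = 2 - (B + B²)/(3 + B) (A(B) = 2 - (B + B*B)/(B + (⅐)*21) = 2 - (B + B²)/(B + 3) = 2 - (B + B²)/(3 + B))
√(A(-1477) - 656555) = √((6 - 1477 - 1*(-1477)²)/(3 - 1477) - 656555) = √((6 - 1477 - 1*2181529)/(-1474) - 656555) = √(-(6 - 1477 - 2181529)/1474 - 656555) = √(-1/1474*(-2183000) - 656555) = √(1091500/737 - 656555) = √(-482789535/737) = I*√355815887295/737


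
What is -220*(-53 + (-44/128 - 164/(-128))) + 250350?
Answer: 1047215/4 ≈ 2.6180e+5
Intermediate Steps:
-220*(-53 + (-44/128 - 164/(-128))) + 250350 = -220*(-53 + (-44*1/128 - 164*(-1/128))) + 250350 = -220*(-53 + (-11/32 + 41/32)) + 250350 = -220*(-53 + 15/16) + 250350 = -220*(-833/16) + 250350 = 45815/4 + 250350 = 1047215/4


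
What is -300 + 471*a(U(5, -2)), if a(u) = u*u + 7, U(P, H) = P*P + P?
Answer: 426897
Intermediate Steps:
U(P, H) = P + P² (U(P, H) = P² + P = P + P²)
a(u) = 7 + u² (a(u) = u² + 7 = 7 + u²)
-300 + 471*a(U(5, -2)) = -300 + 471*(7 + (5*(1 + 5))²) = -300 + 471*(7 + (5*6)²) = -300 + 471*(7 + 30²) = -300 + 471*(7 + 900) = -300 + 471*907 = -300 + 427197 = 426897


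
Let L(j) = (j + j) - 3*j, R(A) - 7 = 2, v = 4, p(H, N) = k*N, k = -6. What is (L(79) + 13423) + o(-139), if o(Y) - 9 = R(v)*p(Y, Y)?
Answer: 20859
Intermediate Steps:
p(H, N) = -6*N
R(A) = 9 (R(A) = 7 + 2 = 9)
L(j) = -j (L(j) = 2*j - 3*j = -j)
o(Y) = 9 - 54*Y (o(Y) = 9 + 9*(-6*Y) = 9 - 54*Y)
(L(79) + 13423) + o(-139) = (-1*79 + 13423) + (9 - 54*(-139)) = (-79 + 13423) + (9 + 7506) = 13344 + 7515 = 20859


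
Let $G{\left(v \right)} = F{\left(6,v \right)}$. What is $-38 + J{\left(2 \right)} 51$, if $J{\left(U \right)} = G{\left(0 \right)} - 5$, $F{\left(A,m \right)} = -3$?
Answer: $-446$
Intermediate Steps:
$G{\left(v \right)} = -3$
$J{\left(U \right)} = -8$ ($J{\left(U \right)} = -3 - 5 = -8$)
$-38 + J{\left(2 \right)} 51 = -38 - 408 = -446$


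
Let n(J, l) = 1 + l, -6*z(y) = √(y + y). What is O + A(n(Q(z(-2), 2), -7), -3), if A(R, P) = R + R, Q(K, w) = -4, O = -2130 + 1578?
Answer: -564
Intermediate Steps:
z(y) = -√2*√y/6 (z(y) = -√(y + y)/6 = -√2*√y/6)
O = -552
A(R, P) = 2*R
O + A(n(Q(z(-2), 2), -7), -3) = -552 + 2*(1 - 7) = -552 + 2*(-6) = -552 - 12 = -564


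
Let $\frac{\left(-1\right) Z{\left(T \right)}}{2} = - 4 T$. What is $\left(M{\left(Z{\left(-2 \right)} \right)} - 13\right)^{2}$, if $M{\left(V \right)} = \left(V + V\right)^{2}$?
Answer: $1022121$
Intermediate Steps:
$Z{\left(T \right)} = 8 T$ ($Z{\left(T \right)} = - 2 \left(- 4 T\right) = 8 T$)
$M{\left(V \right)} = 4 V^{2}$ ($M{\left(V \right)} = \left(2 V\right)^{2} = 4 V^{2}$)
$\left(M{\left(Z{\left(-2 \right)} \right)} - 13\right)^{2} = \left(4 \left(8 \left(-2\right)\right)^{2} - 13\right)^{2} = \left(4 \left(-16\right)^{2} - 13\right)^{2} = \left(4 \cdot 256 - 13\right)^{2} = \left(1024 - 13\right)^{2} = 1011^{2} = 1022121$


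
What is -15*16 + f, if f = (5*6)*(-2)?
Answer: -300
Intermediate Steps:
f = -60 (f = 30*(-2) = -60)
-15*16 + f = -15*16 - 60 = -240 - 60 = -300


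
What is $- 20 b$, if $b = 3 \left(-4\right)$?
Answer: $240$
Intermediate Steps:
$b = -12$
$- 20 b = \left(-20\right) \left(-12\right) = 240$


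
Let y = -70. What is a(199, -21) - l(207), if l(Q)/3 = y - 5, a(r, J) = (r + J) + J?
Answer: 382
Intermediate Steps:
a(r, J) = r + 2*J (a(r, J) = (J + r) + J = r + 2*J)
l(Q) = -225 (l(Q) = 3*(-70 - 5) = 3*(-75) = -225)
a(199, -21) - l(207) = (199 + 2*(-21)) - 1*(-225) = (199 - 42) + 225 = 157 + 225 = 382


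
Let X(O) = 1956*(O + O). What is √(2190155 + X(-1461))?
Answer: I*√3525277 ≈ 1877.6*I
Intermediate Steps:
X(O) = 3912*O (X(O) = 1956*(2*O) = 3912*O)
√(2190155 + X(-1461)) = √(2190155 + 3912*(-1461)) = √(2190155 - 5715432) = √(-3525277) = I*√3525277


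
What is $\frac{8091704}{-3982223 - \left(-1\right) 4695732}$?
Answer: $\frac{8091704}{713509} \approx 11.341$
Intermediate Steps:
$\frac{8091704}{-3982223 - \left(-1\right) 4695732} = \frac{8091704}{-3982223 - -4695732} = \frac{8091704}{-3982223 + 4695732} = \frac{8091704}{713509}$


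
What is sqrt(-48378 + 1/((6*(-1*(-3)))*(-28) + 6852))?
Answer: I*sqrt(921310629)/138 ≈ 219.95*I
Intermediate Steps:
sqrt(-48378 + 1/((6*(-1*(-3)))*(-28) + 6852)) = sqrt(-48378 + 1/((6*3)*(-28) + 6852)) = sqrt(-48378 + 1/(18*(-28) + 6852)) = sqrt(-48378 + 1/(-504 + 6852)) = sqrt(-48378 + 1/6348) = sqrt(-307103543/6348) = I*sqrt(921310629)/138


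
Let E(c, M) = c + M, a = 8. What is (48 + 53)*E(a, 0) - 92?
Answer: 716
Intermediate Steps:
E(c, M) = M + c
(48 + 53)*E(a, 0) - 92 = (48 + 53)*(0 + 8) - 92 = 101*8 - 92 = 808 - 92 = 716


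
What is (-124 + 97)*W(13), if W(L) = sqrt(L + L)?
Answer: -27*sqrt(26) ≈ -137.67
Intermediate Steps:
W(L) = sqrt(2)*sqrt(L) (W(L) = sqrt(2*L) = sqrt(2)*sqrt(L))
(-124 + 97)*W(13) = (-124 + 97)*(sqrt(2)*sqrt(13)) = -27*sqrt(26)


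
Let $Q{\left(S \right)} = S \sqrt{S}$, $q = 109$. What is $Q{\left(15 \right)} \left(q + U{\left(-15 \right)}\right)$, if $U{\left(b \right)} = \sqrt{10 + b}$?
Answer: $15 \sqrt{15} \left(109 + i \sqrt{5}\right) \approx 6332.3 + 129.9 i$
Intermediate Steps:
$Q{\left(S \right)} = S^{\frac{3}{2}}$
$Q{\left(15 \right)} \left(q + U{\left(-15 \right)}\right) = 15^{\frac{3}{2}} \left(109 + \sqrt{10 - 15}\right) = 15 \sqrt{15} \left(109 + \sqrt{-5}\right) = 15 \sqrt{15} \left(109 + i \sqrt{5}\right)$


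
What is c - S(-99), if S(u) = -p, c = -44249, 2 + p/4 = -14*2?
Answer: -44369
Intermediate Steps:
p = -120 (p = -8 + 4*(-14*2) = -8 + 4*(-28) = -8 - 112 = -120)
S(u) = 120 (S(u) = -1*(-120) = 120)
c - S(-99) = -44249 - 1*120 = -44249 - 120 = -44369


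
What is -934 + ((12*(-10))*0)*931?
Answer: -934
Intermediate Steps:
-934 + ((12*(-10))*0)*931 = -934 - 120*0*931 = -934 + 0*931 = -934 + 0 = -934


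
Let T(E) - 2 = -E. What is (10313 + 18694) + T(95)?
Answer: 28914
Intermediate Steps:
T(E) = 2 - E
(10313 + 18694) + T(95) = (10313 + 18694) + (2 - 1*95) = 29007 + (2 - 95) = 29007 - 93 = 28914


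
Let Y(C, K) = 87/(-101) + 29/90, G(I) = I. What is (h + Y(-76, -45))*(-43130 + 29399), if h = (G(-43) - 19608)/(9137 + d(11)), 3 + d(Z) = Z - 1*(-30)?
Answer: 204678190181/5560050 ≈ 36812.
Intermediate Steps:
Y(C, K) = -4901/9090 (Y(C, K) = 87*(-1/101) + 29*(1/90) = -87/101 + 29/90 = -4901/9090)
d(Z) = 27 + Z (d(Z) = -3 + (Z - 1*(-30)) = -3 + (Z + 30) = -3 + (30 + Z) = 27 + Z)
h = -19651/9175 (h = (-43 - 19608)/(9137 + (27 + 11)) = -19651/(9137 + 38) = -19651/9175 ≈ -2.1418)
(h + Y(-76, -45))*(-43130 + 29399) = (-19651/9175 - 4901/9090)*(-43130 + 29399) = -44718853/16680150*(-13731) = 204678190181/5560050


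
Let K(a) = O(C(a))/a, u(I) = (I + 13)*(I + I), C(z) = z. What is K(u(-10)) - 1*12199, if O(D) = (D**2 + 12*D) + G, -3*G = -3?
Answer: -734821/60 ≈ -12247.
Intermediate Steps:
G = 1 (G = -1/3*(-3) = 1)
O(D) = 1 + D**2 + 12*D (O(D) = (D**2 + 12*D) + 1 = 1 + D**2 + 12*D)
u(I) = 2*I*(13 + I) (u(I) = (13 + I)*(2*I) = 2*I*(13 + I))
K(a) = (1 + a**2 + 12*a)/a
K(u(-10)) - 1*12199 = (12 + 2*(-10)*(13 - 10) + 1/(2*(-10)*(13 - 10))) - 1*12199 = (12 + 2*(-10)*3 + 1/(2*(-10)*3)) - 12199 = (12 - 60 + 1/(-60)) - 12199 = (12 - 60 - 1/60) - 12199 = -2881/60 - 12199 = -734821/60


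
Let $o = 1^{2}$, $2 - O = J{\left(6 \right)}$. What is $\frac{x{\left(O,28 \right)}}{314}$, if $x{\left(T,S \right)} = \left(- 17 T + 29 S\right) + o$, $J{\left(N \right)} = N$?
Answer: $\frac{881}{314} \approx 2.8057$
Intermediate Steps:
$O = -4$ ($O = 2 - 6 = -4$)
$o = 1$
$x{\left(T,S \right)} = 1 - 17 T + 29 S$ ($x{\left(T,S \right)} = \left(- 17 T + 29 S\right) + 1 = 1 - 17 T + 29 S$)
$\frac{x{\left(O,28 \right)}}{314} = \frac{1 - -68 + 29 \cdot 28}{314} = \left(1 + 68 + 812\right) \frac{1}{314} = 881 \cdot \frac{1}{314} = \frac{881}{314}$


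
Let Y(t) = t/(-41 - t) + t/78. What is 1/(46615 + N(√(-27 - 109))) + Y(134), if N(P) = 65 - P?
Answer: 1770223256558/1858978601025 + I*√34/1089511268 ≈ 0.95226 + 5.3519e-9*I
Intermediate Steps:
Y(t) = t/78 + t/(-41 - t) (Y(t) = t/(-41 - t) + t*(1/78) = t/(-41 - t) + t/78 = t/78 + t/(-41 - t))
1/(46615 + N(√(-27 - 109))) + Y(134) = 1/(46615 + (65 - √(-27 - 109))) + (1/78)*134*(-37 + 134)/(41 + 134) = 1/(46615 + (65 - √(-136))) + (1/78)*134*97/175 = 1/(46615 + (65 - 2*I*√34)) + (1/78)*134*(1/175)*97 = 1/(46615 + (65 - 2*I*√34)) + 6499/6825 = 1/(46680 - 2*I*√34) + 6499/6825 = 6499/6825 + 1/(46680 - 2*I*√34)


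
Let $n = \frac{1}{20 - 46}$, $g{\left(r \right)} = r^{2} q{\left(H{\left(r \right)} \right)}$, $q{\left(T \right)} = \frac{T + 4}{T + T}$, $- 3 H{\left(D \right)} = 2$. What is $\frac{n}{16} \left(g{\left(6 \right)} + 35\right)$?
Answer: $\frac{55}{416} \approx 0.13221$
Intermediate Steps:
$H{\left(D \right)} = - \frac{2}{3}$ ($H{\left(D \right)} = \left(- \frac{1}{3}\right) 2 = - \frac{2}{3}$)
$q{\left(T \right)} = \frac{4 + T}{2 T}$
$g{\left(r \right)} = - \frac{5 r^{2}}{2}$ ($g{\left(r \right)} = r^{2} \frac{4 - \frac{2}{3}}{2 \left(- \frac{2}{3}\right)} = r^{2} \cdot \frac{1}{2} \left(- \frac{3}{2}\right) \frac{10}{3} = r^{2} \left(- \frac{5}{2}\right) = - \frac{5 r^{2}}{2}$)
$n = - \frac{1}{26}$ ($n = \frac{1}{-26} = - \frac{1}{26} \approx -0.038462$)
$\frac{n}{16} \left(g{\left(6 \right)} + 35\right) = - \frac{1}{26 \cdot 16} \left(- \frac{5 \cdot 6^{2}}{2} + 35\right) = \left(- \frac{1}{26}\right) \frac{1}{16} \left(\left(- \frac{5}{2}\right) 36 + 35\right) = - \frac{-90 + 35}{416} = \left(- \frac{1}{416}\right) \left(-55\right) = \frac{55}{416}$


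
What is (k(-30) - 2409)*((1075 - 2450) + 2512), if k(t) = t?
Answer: -2773143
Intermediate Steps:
(k(-30) - 2409)*((1075 - 2450) + 2512) = (-30 - 2409)*((1075 - 2450) + 2512) = -2439*(-1375 + 2512) = -2439*1137 = -2773143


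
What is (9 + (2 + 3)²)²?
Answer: 1156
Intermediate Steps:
(9 + (2 + 3)²)² = (9 + 5²)² = (9 + 25)² = 34² = 1156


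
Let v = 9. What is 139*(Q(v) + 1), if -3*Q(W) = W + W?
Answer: -695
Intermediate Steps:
Q(W) = -2*W/3 (Q(W) = -(W + W)/3 = -2*W/3)
139*(Q(v) + 1) = 139*(-⅔*9 + 1) = 139*(-6 + 1) = 139*(-5) = -695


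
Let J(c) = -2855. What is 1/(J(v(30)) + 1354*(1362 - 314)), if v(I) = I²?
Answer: 1/1416137 ≈ 7.0615e-7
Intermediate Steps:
1/(J(v(30)) + 1354*(1362 - 314)) = 1/(-2855 + 1354*(1362 - 314)) = 1/(-2855 + 1354*1048) = 1/(-2855 + 1418992) = 1/1416137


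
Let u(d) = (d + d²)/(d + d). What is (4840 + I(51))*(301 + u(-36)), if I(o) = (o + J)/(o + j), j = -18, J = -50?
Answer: 30187269/22 ≈ 1.3721e+6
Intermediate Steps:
u(d) = (d + d²)/(2*d) (u(d) = (d + d²)/((2*d)) = (d + d²)*(1/(2*d)) = (d + d²)/(2*d))
I(o) = (-50 + o)/(-18 + o) (I(o) = (o - 50)/(o - 18) = (-50 + o)/(-18 + o))
(4840 + I(51))*(301 + u(-36)) = (4840 + (-50 + 51)/(-18 + 51))*(301 + (½ + (½)*(-36))) = (4840 + 1/33)*(301 + (½ - 18)) = (4840 + (1/33)*1)*(301 - 35/2) = (4840 + 1/33)*(567/2) = (159721/33)*(567/2) = 30187269/22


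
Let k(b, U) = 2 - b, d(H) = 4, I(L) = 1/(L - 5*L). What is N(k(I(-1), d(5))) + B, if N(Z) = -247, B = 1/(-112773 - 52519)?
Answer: -40827125/165292 ≈ -247.00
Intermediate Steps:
I(L) = -1/(4*L) (I(L) = 1/(-4*L) = -1/(4*L))
B = -1/165292 (B = 1/(-165292) = -1/165292 ≈ -6.0499e-6)
N(k(I(-1), d(5))) + B = -247 - 1/165292 = -40827125/165292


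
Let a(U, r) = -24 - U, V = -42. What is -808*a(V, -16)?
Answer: -14544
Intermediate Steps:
-808*a(V, -16) = -808*(-24 - 1*(-42)) = -808*(-24 + 42) = -808*18 = -14544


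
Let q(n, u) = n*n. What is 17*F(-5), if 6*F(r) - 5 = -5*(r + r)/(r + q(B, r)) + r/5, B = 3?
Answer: 187/4 ≈ 46.750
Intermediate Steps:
q(n, u) = n²
F(r) = ⅚ + r/30 - 5*r/(3*(9 + r)) (F(r) = ⅚ + (-5*(r + r)/(r + 3²) + r/5)/6 = ⅚ + (-5*2*r/(r + 9) + r*(⅕))/6 = ⅚ + (-5*2*r/(9 + r) + r/5)/6 = ⅚ + (-10*r/(9 + r) + r/5)/6 = ⅚ + (r/5 - 10*r/(9 + r))/6 = ⅚ + (r/30 - 5*r/(3*(9 + r))) = ⅚ + r/30 - 5*r/(3*(9 + r)))
17*F(-5) = 17*((225 + (-5)² - 16*(-5))/(30*(9 - 5))) = 17*((1/30)*(225 + 25 + 80)/4) = 17*((1/30)*(¼)*330) = 17*(11/4) = 187/4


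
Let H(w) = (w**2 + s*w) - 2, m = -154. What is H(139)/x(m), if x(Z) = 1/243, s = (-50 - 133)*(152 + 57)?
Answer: -1287174402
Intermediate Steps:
s = -38247 (s = -183*209 = -38247)
H(w) = -2 + w**2 - 38247*w (H(w) = (w**2 - 38247*w) - 2 = -2 + w**2 - 38247*w)
x(Z) = 1/243
H(139)/x(m) = (-2 + 139**2 - 38247*139)/(1/243) = (-2 + 19321 - 5316333)*243 = -5297014*243 = -1287174402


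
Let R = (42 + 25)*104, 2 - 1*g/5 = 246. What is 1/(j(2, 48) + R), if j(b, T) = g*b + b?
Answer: 1/4530 ≈ 0.00022075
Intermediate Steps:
g = -1220 (g = 10 - 5*246 = 10 - 1230 = -1220)
j(b, T) = -1219*b (j(b, T) = -1220*b + b = -1219*b)
R = 6968 (R = 67*104 = 6968)
1/(j(2, 48) + R) = 1/(-1219*2 + 6968) = 1/(-2438 + 6968) = 1/4530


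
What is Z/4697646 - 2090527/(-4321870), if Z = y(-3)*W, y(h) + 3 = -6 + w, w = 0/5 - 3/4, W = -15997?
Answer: 6996427403163/13535076878680 ≈ 0.51691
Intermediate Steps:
w = -¾ (w = 0*(⅕) - 3*¼ = 0 - ¾ = -¾ ≈ -0.75000)
y(h) = -39/4 (y(h) = -3 + (-6 - ¾) = -3 - 27/4 = -39/4)
Z = 623883/4 (Z = -39/4*(-15997) = 623883/4 ≈ 1.5597e+5)
Z/4697646 - 2090527/(-4321870) = (623883/4)/4697646 - 2090527/(-4321870) = (623883/4)*(1/4697646) - 2090527*(-1/4321870) = 207961/6263528 + 2090527/4321870 = 6996427403163/13535076878680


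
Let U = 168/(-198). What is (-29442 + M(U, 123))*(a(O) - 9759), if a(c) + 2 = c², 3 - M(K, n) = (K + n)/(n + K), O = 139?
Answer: -281446400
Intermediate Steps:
U = -28/33 (U = 168*(-1/198) = -28/33 ≈ -0.84848)
M(K, n) = 2 (M(K, n) = 3 - (K + n)/(n + K) = 3 - (K + n)/(K + n) = 3 - 1*1 = 3 - 1 = 2)
a(c) = -2 + c²
(-29442 + M(U, 123))*(a(O) - 9759) = (-29442 + 2)*((-2 + 139²) - 9759) = -29440*((-2 + 19321) - 9759) = -29440*(19319 - 9759) = -29440*9560 = -281446400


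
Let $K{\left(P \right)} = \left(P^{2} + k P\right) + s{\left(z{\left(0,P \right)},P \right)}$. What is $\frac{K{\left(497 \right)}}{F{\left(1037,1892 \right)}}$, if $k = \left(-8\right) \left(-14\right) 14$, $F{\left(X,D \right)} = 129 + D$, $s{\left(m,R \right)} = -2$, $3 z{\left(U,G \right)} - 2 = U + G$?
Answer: $\frac{1026303}{2021} \approx 507.82$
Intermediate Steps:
$z{\left(U,G \right)} = \frac{2}{3} + \frac{G}{3} + \frac{U}{3}$ ($z{\left(U,G \right)} = \frac{2}{3} + \frac{U + G}{3} = \frac{2}{3} + \frac{G + U}{3} = \frac{2}{3} + \left(\frac{G}{3} + \frac{U}{3}\right) = \frac{2}{3} + \frac{G}{3} + \frac{U}{3}$)
$k = 1568$ ($k = 112 \cdot 14 = 1568$)
$K{\left(P \right)} = -2 + P^{2} + 1568 P$ ($K{\left(P \right)} = \left(P^{2} + 1568 P\right) - 2 = -2 + P^{2} + 1568 P$)
$\frac{K{\left(497 \right)}}{F{\left(1037,1892 \right)}} = \frac{-2 + 497^{2} + 1568 \cdot 497}{129 + 1892} = \frac{-2 + 247009 + 779296}{2021} = 1026303 \cdot \frac{1}{2021} = \frac{1026303}{2021}$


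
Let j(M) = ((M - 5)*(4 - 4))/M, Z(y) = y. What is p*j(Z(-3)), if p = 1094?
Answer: 0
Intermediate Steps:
j(M) = 0 (j(M) = ((-5 + M)*0)/M = 0/M = 0)
p*j(Z(-3)) = 1094*0 = 0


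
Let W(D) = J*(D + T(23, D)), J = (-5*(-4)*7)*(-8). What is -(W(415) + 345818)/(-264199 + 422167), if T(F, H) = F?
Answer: 72371/78984 ≈ 0.91627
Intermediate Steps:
J = -1120 (J = (20*7)*(-8) = 140*(-8) = -1120)
W(D) = -25760 - 1120*D (W(D) = -1120*(D + 23) = -1120*(23 + D) = -25760 - 1120*D)
-(W(415) + 345818)/(-264199 + 422167) = -((-25760 - 1120*415) + 345818)/(-264199 + 422167) = -((-25760 - 464800) + 345818)/157968 = -(-490560 + 345818)/157968 = -(-144742)/157968 = -1*(-72371/78984) = 72371/78984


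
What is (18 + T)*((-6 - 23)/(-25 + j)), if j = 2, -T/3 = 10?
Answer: -348/23 ≈ -15.130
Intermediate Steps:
T = -30 (T = -3*10 = -30)
(18 + T)*((-6 - 23)/(-25 + j)) = (18 - 30)*((-6 - 23)/(-25 + 2)) = -(-348)/(-23) = -(-348)*(-1)/23 = -12*29/23 = -348/23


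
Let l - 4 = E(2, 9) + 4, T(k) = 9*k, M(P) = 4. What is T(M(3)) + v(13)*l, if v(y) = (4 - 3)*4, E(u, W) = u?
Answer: 76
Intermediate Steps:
v(y) = 4 (v(y) = 1*4 = 4)
l = 10 (l = 4 + (2 + 4) = 4 + 6 = 10)
T(M(3)) + v(13)*l = 9*4 + 4*10 = 36 + 40 = 76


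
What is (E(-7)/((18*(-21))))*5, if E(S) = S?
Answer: 5/54 ≈ 0.092593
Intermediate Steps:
(E(-7)/((18*(-21))))*5 = -7/(18*(-21))*5 = -7/(-378)*5 = -7*(-1/378)*5 = (1/54)*5 = 5/54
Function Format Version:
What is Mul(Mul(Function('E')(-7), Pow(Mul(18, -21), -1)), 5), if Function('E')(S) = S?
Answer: Rational(5, 54) ≈ 0.092593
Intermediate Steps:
Mul(Mul(Function('E')(-7), Pow(Mul(18, -21), -1)), 5) = Mul(Mul(-7, Pow(Mul(18, -21), -1)), 5) = Mul(Mul(-7, Pow(-378, -1)), 5) = Mul(Mul(-7, Rational(-1, 378)), 5) = Mul(Rational(1, 54), 5) = Rational(5, 54)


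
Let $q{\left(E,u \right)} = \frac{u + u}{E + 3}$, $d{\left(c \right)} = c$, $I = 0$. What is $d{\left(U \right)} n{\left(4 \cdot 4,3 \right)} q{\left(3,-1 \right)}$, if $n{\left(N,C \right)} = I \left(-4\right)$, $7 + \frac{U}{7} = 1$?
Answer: $0$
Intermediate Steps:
$U = -42$ ($U = -49 + 7 \cdot 1 = -49 + 7 = -42$)
$n{\left(N,C \right)} = 0$ ($n{\left(N,C \right)} = 0 \left(-4\right) = 0$)
$q{\left(E,u \right)} = \frac{2 u}{3 + E}$
$d{\left(U \right)} n{\left(4 \cdot 4,3 \right)} q{\left(3,-1 \right)} = \left(-42\right) 0 \cdot 2 \left(-1\right) \frac{1}{3 + 3} = 0 \cdot 2 \left(-1\right) \frac{1}{6} = 0 \left(- \frac{1}{3}\right) = 0$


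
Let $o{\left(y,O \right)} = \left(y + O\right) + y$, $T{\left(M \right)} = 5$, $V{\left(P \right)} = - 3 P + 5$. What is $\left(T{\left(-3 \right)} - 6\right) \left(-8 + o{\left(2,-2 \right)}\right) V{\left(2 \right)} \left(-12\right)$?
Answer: $72$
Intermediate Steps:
$V{\left(P \right)} = 5 - 3 P$
$o{\left(y,O \right)} = O + 2 y$ ($o{\left(y,O \right)} = \left(O + y\right) + y = O + 2 y$)
$\left(T{\left(-3 \right)} - 6\right) \left(-8 + o{\left(2,-2 \right)}\right) V{\left(2 \right)} \left(-12\right) = \left(5 - 6\right) \left(-8 + \left(-2 + 2 \cdot 2\right)\right) \left(5 - 6\right) \left(-12\right) = - (-8 + \left(-2 + 4\right)) \left(5 - 6\right) \left(-12\right) = - (-8 + 2) \left(-1\right) \left(-12\right) = \left(-1\right) \left(-6\right) \left(-1\right) \left(-12\right) = 6 \left(-1\right) \left(-12\right) = \left(-6\right) \left(-12\right) = 72$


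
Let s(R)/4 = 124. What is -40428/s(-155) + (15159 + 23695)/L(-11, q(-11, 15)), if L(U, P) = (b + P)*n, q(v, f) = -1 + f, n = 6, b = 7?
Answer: 1772207/7812 ≈ 226.86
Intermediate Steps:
s(R) = 496 (s(R) = 4*124 = 496)
L(U, P) = 42 + 6*P (L(U, P) = (7 + P)*6 = 42 + 6*P)
-40428/s(-155) + (15159 + 23695)/L(-11, q(-11, 15)) = -40428/496 + (15159 + 23695)/(42 + 6*(-1 + 15)) = -40428*1/496 + 38854/(42 + 6*14) = -10107/124 + 38854/(42 + 84) = -10107/124 + 38854/126 = -10107/124 + 38854*(1/126) = -10107/124 + 19427/63 = 1772207/7812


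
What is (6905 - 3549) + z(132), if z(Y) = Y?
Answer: 3488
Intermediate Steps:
(6905 - 3549) + z(132) = (6905 - 3549) + 132 = 3356 + 132 = 3488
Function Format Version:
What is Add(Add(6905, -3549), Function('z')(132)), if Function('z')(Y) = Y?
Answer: 3488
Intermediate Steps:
Add(Add(6905, -3549), Function('z')(132)) = Add(Add(6905, -3549), 132) = Add(3356, 132) = 3488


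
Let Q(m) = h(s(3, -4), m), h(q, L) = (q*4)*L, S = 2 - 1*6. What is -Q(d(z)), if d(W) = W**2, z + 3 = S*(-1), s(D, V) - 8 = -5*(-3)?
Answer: -92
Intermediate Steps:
S = -4 (S = 2 - 6 = -4)
s(D, V) = 23 (s(D, V) = 8 - 5*(-3) = 8 + 15 = 23)
h(q, L) = 4*L*q (h(q, L) = (4*q)*L = 4*L*q)
z = 1 (z = -3 - 4*(-1) = -3 + 4 = 1)
Q(m) = 92*m (Q(m) = 4*m*23 = 92*m)
-Q(d(z)) = -92*1**2 = -92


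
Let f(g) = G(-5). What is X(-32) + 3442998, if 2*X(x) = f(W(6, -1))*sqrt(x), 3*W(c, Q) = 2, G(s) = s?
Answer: 3442998 - 10*I*sqrt(2) ≈ 3.443e+6 - 14.142*I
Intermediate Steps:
W(c, Q) = 2/3 (W(c, Q) = (1/3)*2 = 2/3)
f(g) = -5
X(x) = -5*sqrt(x)/2 (X(x) = (-5*sqrt(x))/2 = -5*sqrt(x)/2)
X(-32) + 3442998 = -10*I*sqrt(2) + 3442998 = 3442998 - 10*I*sqrt(2)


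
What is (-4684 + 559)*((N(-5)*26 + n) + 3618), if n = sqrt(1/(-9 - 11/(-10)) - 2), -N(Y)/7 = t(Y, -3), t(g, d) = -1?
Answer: -15675000 - 8250*I*sqrt(3318)/79 ≈ -1.5675e+7 - 6015.4*I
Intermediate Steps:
N(Y) = 7 (N(Y) = -7*(-1) = 7)
n = 2*I*sqrt(3318)/79 (n = sqrt(1/(-9 - 11*(-1/10)) - 2) = sqrt(1/(-9 + 11/10) - 2) = sqrt(1/(-79/10) - 2) = sqrt(-10/79 - 2) = sqrt(-168/79) = 2*I*sqrt(3318)/79 ≈ 1.4583*I)
(-4684 + 559)*((N(-5)*26 + n) + 3618) = (-4684 + 559)*((7*26 + 2*I*sqrt(3318)/79) + 3618) = -4125*((182 + 2*I*sqrt(3318)/79) + 3618) = -4125*(3800 + 2*I*sqrt(3318)/79) = -15675000 - 8250*I*sqrt(3318)/79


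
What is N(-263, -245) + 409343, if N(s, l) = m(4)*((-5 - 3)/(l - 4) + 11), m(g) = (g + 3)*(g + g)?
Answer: 102080239/249 ≈ 4.0996e+5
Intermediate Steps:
m(g) = 2*g*(3 + g) (m(g) = (3 + g)*(2*g) = 2*g*(3 + g))
N(s, l) = 616 - 448/(-4 + l) (N(s, l) = (2*4*(3 + 4))*((-5 - 3)/(l - 4) + 11) = (2*4*7)*(-8/(-4 + l) + 11) = 56*(11 - 8/(-4 + l)) = 616 - 448/(-4 + l))
N(-263, -245) + 409343 = 56*(-52 + 11*(-245))/(-4 - 245) + 409343 = 56*(-52 - 2695)/(-249) + 409343 = 56*(-1/249)*(-2747) + 409343 = 153832/249 + 409343 = 102080239/249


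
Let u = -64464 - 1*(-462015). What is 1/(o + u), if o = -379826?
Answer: 1/17725 ≈ 5.6417e-5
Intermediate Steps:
u = 397551 (u = -64464 + 462015 = 397551)
1/(o + u) = 1/(-379826 + 397551) = 1/17725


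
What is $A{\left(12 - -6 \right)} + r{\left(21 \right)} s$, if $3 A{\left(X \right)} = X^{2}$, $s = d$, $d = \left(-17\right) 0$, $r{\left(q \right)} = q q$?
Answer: $108$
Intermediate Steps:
$r{\left(q \right)} = q^{2}$
$d = 0$
$s = 0$
$A{\left(X \right)} = \frac{X^{2}}{3}$
$A{\left(12 - -6 \right)} + r{\left(21 \right)} s = \frac{\left(12 - -6\right)^{2}}{3} + 21^{2} \cdot 0 = \frac{\left(12 + 6\right)^{2}}{3} + 441 \cdot 0 = \frac{18^{2}}{3} + 0 = \frac{1}{3} \cdot 324 + 0 = 108 + 0 = 108$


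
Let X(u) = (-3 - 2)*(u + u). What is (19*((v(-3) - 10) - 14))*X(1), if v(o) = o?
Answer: 5130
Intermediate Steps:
X(u) = -10*u
(19*((v(-3) - 10) - 14))*X(1) = (19*((-3 - 10) - 14))*(-10*1) = (19*(-13 - 14))*(-10) = (19*(-27))*(-10) = -513*(-10) = 5130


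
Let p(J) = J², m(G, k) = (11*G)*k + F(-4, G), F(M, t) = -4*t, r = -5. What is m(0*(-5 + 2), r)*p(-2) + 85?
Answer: 85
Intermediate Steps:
m(G, k) = -4*G + 11*G*k (m(G, k) = (11*G)*k - 4*G = 11*G*k - 4*G = -4*G + 11*G*k)
m(0*(-5 + 2), r)*p(-2) + 85 = ((0*(-5 + 2))*(-4 + 11*(-5)))*(-2)² + 85 = ((0*(-3))*(-4 - 55))*4 + 85 = (0*(-59))*4 + 85 = 0*4 + 85 = 0 + 85 = 85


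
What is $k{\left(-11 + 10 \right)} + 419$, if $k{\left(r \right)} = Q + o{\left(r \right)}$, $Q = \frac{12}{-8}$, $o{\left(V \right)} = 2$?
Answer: $\frac{839}{2} \approx 419.5$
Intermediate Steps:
$Q = - \frac{3}{2}$ ($Q = 12 \left(- \frac{1}{8}\right) = - \frac{3}{2} \approx -1.5$)
$k{\left(r \right)} = \frac{1}{2}$ ($k{\left(r \right)} = - \frac{3}{2} + 2 = \frac{1}{2}$)
$k{\left(-11 + 10 \right)} + 419 = \frac{1}{2} + 419 = \frac{839}{2}$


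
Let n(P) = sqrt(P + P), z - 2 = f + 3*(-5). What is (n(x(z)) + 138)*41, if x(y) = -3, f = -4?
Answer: 5658 + 41*I*sqrt(6) ≈ 5658.0 + 100.43*I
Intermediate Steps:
z = -17 (z = 2 + (-4 + 3*(-5)) = 2 + (-4 - 15) = 2 - 19 = -17)
n(P) = sqrt(2)*sqrt(P) (n(P) = sqrt(2*P) = sqrt(2)*sqrt(P))
(n(x(z)) + 138)*41 = (sqrt(2)*sqrt(-3) + 138)*41 = (sqrt(2)*(I*sqrt(3)) + 138)*41 = (I*sqrt(6) + 138)*41 = (138 + I*sqrt(6))*41 = 5658 + 41*I*sqrt(6)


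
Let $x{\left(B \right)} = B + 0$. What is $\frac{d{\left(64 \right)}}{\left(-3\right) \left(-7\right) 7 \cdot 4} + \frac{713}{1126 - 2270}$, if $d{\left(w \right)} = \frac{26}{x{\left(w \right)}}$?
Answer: $- \frac{1675117}{2690688} \approx -0.62256$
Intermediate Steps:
$x{\left(B \right)} = B$
$d{\left(w \right)} = \frac{26}{w}$
$\frac{d{\left(64 \right)}}{\left(-3\right) \left(-7\right) 7 \cdot 4} + \frac{713}{1126 - 2270} = \frac{26 \cdot \frac{1}{64}}{\left(-3\right) \left(-7\right) 7 \cdot 4} + \frac{713}{1126 - 2270} = \frac{26 \cdot \frac{1}{64}}{21 \cdot 7 \cdot 4} + \frac{713}{1126 - 2270} = \frac{13}{32 \cdot 147 \cdot 4} + \frac{713}{-1144} = \frac{13}{32 \cdot 588} + 713 \left(- \frac{1}{1144}\right) = \frac{13}{32} \cdot \frac{1}{588} - \frac{713}{1144} = \frac{13}{18816} - \frac{713}{1144} = - \frac{1675117}{2690688}$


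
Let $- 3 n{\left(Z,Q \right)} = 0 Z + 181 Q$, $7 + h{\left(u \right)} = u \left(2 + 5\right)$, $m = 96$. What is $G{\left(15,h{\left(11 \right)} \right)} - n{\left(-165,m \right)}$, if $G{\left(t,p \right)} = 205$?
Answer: $5997$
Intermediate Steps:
$h{\left(u \right)} = -7 + 7 u$ ($h{\left(u \right)} = -7 + u \left(2 + 5\right) = -7 + u 7 = -7 + 7 u$)
$n{\left(Z,Q \right)} = - \frac{181 Q}{3}$ ($n{\left(Z,Q \right)} = - \frac{0 Z + 181 Q}{3} = - \frac{0 + 181 Q}{3} = - \frac{181 Q}{3}$)
$G{\left(15,h{\left(11 \right)} \right)} - n{\left(-165,m \right)} = 205 - \left(- \frac{181}{3}\right) 96 = 205 - -5792 = 205 + 5792 = 5997$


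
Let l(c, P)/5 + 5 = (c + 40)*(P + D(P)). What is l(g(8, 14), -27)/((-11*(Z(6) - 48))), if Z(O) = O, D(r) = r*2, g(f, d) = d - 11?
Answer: -8720/231 ≈ -37.749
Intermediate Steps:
g(f, d) = -11 + d
D(r) = 2*r
l(c, P) = -25 + 15*P*(40 + c) (l(c, P) = -25 + 5*((c + 40)*(P + 2*P)) = -25 + 5*((40 + c)*(3*P)) = -25 + 5*(3*P*(40 + c)) = -25 + 15*P*(40 + c))
l(g(8, 14), -27)/((-11*(Z(6) - 48))) = (-25 + 600*(-27) + 15*(-27)*(-11 + 14))/((-11*(6 - 48))) = (-25 - 16200 + 15*(-27)*3)/((-11*(-42))) = (-25 - 16200 - 1215)/462 = -17440*1/462 = -8720/231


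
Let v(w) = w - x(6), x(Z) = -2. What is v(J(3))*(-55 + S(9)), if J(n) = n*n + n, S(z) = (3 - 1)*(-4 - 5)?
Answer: -1022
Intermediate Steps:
S(z) = -18 (S(z) = 2*(-9) = -18)
J(n) = n + n² (J(n) = n² + n = n + n²)
v(w) = 2 + w (v(w) = w - 1*(-2) = w + 2 = 2 + w)
v(J(3))*(-55 + S(9)) = (2 + 3*(1 + 3))*(-55 - 18) = (2 + 3*4)*(-73) = (2 + 12)*(-73) = 14*(-73) = -1022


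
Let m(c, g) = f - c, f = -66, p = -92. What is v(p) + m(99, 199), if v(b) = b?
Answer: -257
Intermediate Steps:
m(c, g) = -66 - c
v(p) + m(99, 199) = -92 + (-66 - 1*99) = -92 + (-66 - 99) = -92 - 165 = -257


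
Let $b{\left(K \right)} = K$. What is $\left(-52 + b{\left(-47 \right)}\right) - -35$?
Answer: $-64$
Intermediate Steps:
$\left(-52 + b{\left(-47 \right)}\right) - -35 = \left(-52 - 47\right) - -35 = -99 + \left(-7 + 42\right) = -99 + 35 = -64$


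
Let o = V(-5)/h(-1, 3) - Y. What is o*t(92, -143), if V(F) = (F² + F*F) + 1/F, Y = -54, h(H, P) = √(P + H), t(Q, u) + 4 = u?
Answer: -7938 - 36603*√2/10 ≈ -13114.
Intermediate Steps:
t(Q, u) = -4 + u
h(H, P) = √(H + P)
V(F) = 1/F + 2*F² (V(F) = (F² + F²) + 1/F = 2*F² + 1/F = 1/F + 2*F²)
o = 54 + 249*√2/10 (o = ((1 + 2*(-5)³)/(-5))/(√(-1 + 3)) - 1*(-54) = (-(1 + 2*(-125))/5)/(√2) + 54 = (-(1 - 250)/5)*(√2/2) + 54 = (-⅕*(-249))*(√2/2) + 54 = 249*(√2/2)/5 + 54 = 249*√2/10 + 54 = 54 + 249*√2/10 ≈ 89.214)
o*t(92, -143) = (54 + 249*√2/10)*(-4 - 143) = (54 + 249*√2/10)*(-147) = -7938 - 36603*√2/10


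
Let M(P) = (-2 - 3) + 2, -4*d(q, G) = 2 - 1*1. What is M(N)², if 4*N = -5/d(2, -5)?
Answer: 9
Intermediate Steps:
d(q, G) = -¼ (d(q, G) = -(2 - 1*1)/4 = -(2 - 1)/4 = -¼*1 = -¼)
N = 5 (N = (-5/(-¼))/4 = (-5*(-4))/4 = (¼)*20 = 5)
M(P) = -3 (M(P) = -5 + 2 = -3)
M(N)² = (-3)² = 9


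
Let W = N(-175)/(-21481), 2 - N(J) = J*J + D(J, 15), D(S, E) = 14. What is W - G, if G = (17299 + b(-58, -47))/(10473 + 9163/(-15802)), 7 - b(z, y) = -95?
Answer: -836673949991/3554787216023 ≈ -0.23537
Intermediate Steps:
b(z, y) = 102 (b(z, y) = 7 - 1*(-95) = 7 + 95 = 102)
N(J) = -12 - J² (N(J) = 2 - (J*J + 14) = 2 - (J² + 14) = 2 - (14 + J²) = 2 + (-14 - J²) = -12 - J²)
W = 30637/21481 (W = (-12 - 1*(-175)²)/(-21481) = (-12 - 1*30625)*(-1/21481) = (-12 - 30625)*(-1/21481) = -30637*(-1/21481) = 30637/21481 ≈ 1.4262)
G = 274970602/165485183 (G = (17299 + 102)/(10473 + 9163/(-15802)) = 17401/(10473 + 9163*(-1/15802)) = 17401/(10473 - 9163/15802) = 17401/(165485183/15802) = 17401*(15802/165485183) = 274970602/165485183 ≈ 1.6616)
W - G = 30637/21481 - 1*274970602/165485183 = 30637/21481 - 274970602/165485183 = -836673949991/3554787216023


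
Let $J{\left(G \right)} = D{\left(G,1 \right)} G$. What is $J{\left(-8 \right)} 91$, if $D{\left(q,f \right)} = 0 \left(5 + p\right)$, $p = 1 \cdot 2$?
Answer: $0$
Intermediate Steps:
$p = 2$
$D{\left(q,f \right)} = 0$ ($D{\left(q,f \right)} = 0 \left(5 + 2\right) = 0 \cdot 7 = 0$)
$J{\left(G \right)} = 0$ ($J{\left(G \right)} = 0 G = 0$)
$J{\left(-8 \right)} 91 = 0 \cdot 91 = 0$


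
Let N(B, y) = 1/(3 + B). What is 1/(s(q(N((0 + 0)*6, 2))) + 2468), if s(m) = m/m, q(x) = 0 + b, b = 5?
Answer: 1/2469 ≈ 0.00040502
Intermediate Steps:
q(x) = 5 (q(x) = 0 + 5 = 5)
s(m) = 1
1/(s(q(N((0 + 0)*6, 2))) + 2468) = 1/(1 + 2468) = 1/2469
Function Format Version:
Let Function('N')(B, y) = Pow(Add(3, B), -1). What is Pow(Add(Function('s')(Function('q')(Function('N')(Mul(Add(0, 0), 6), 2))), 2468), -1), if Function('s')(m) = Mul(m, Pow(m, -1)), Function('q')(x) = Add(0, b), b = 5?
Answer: Rational(1, 2469) ≈ 0.00040502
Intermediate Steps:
Function('q')(x) = 5 (Function('q')(x) = Add(0, 5) = 5)
Function('s')(m) = 1
Pow(Add(Function('s')(Function('q')(Function('N')(Mul(Add(0, 0), 6), 2))), 2468), -1) = Pow(Add(1, 2468), -1) = Pow(2469, -1) = Rational(1, 2469)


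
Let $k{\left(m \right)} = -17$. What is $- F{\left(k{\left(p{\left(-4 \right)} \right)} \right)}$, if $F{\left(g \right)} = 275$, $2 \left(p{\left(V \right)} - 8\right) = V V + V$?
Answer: $-275$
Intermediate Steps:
$p{\left(V \right)} = 8 + \frac{V}{2} + \frac{V^{2}}{2}$ ($p{\left(V \right)} = 8 + \frac{V V + V}{2} = 8 + \frac{V^{2} + V}{2} = 8 + \frac{V + V^{2}}{2} = 8 + \left(\frac{V}{2} + \frac{V^{2}}{2}\right) = 8 + \frac{V}{2} + \frac{V^{2}}{2}$)
$- F{\left(k{\left(p{\left(-4 \right)} \right)} \right)} = \left(-1\right) 275 = -275$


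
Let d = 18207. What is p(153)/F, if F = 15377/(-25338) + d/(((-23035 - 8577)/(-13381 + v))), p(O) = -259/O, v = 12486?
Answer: -4939406612/1502326404939 ≈ -0.0032878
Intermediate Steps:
F = 29457380489/57213204 (F = 15377/(-25338) + 18207/(((-23035 - 8577)/(-13381 + 12486))) = 15377*(-1/25338) + 18207/((-31612/(-895))) = -15377/25338 + 18207/((-31612*(-1/895))) = -15377/25338 + 18207/(31612/895) = -15377/25338 + 18207*(895/31612) = -15377/25338 + 2327895/4516 = 29457380489/57213204 ≈ 514.87)
p(153)/F = (-259/153)/(29457380489/57213204) = -259*1/153*(57213204/29457380489) = -259/153*57213204/29457380489 = -4939406612/1502326404939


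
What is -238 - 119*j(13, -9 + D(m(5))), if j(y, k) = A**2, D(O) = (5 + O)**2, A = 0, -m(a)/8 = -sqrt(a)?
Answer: -238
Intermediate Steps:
m(a) = 8*sqrt(a) (m(a) = -(-8)*sqrt(a) = 8*sqrt(a))
j(y, k) = 0 (j(y, k) = 0**2 = 0)
-238 - 119*j(13, -9 + D(m(5))) = -238 - 119*0 = -238 + 0 = -238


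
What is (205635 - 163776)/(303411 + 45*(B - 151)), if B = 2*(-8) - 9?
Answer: 13953/98497 ≈ 0.14166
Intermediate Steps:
B = -25 (B = -16 - 9 = -25)
(205635 - 163776)/(303411 + 45*(B - 151)) = (205635 - 163776)/(303411 + 45*(-25 - 151)) = 41859/(303411 + 45*(-176)) = 41859/(303411 - 7920) = 41859/295491 = 41859*(1/295491) = 13953/98497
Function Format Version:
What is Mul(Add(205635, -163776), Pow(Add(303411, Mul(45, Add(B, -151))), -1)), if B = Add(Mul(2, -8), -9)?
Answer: Rational(13953, 98497) ≈ 0.14166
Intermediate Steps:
B = -25 (B = Add(-16, -9) = -25)
Mul(Add(205635, -163776), Pow(Add(303411, Mul(45, Add(B, -151))), -1)) = Mul(Add(205635, -163776), Pow(Add(303411, Mul(45, Add(-25, -151))), -1)) = Mul(41859, Pow(Add(303411, Mul(45, -176)), -1)) = Mul(41859, Pow(Add(303411, -7920), -1)) = Mul(41859, Pow(295491, -1)) = Mul(41859, Rational(1, 295491)) = Rational(13953, 98497)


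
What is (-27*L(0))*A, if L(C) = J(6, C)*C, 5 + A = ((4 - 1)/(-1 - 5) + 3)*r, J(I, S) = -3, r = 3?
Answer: 0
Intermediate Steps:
A = 5/2 (A = -5 + ((4 - 1)/(-1 - 5) + 3)*3 = -5 + (3/(-6) + 3)*3 = -5 + (3*(-⅙) + 3)*3 = -5 + (-½ + 3)*3 = -5 + (5/2)*3 = -5 + 15/2 = 5/2 ≈ 2.5000)
L(C) = -3*C
(-27*L(0))*A = -(-81)*0*(5/2) = -27*0*(5/2) = 0*(5/2) = 0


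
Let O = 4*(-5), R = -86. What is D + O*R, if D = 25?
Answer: 1745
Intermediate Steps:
O = -20
D + O*R = 25 - 20*(-86) = 25 + 1720 = 1745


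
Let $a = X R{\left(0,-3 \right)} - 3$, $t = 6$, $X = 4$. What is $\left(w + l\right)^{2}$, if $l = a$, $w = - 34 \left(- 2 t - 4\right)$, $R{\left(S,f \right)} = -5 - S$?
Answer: $271441$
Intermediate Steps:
$w = 544$ ($w = - 34 \left(\left(-2\right) 6 - 4\right) = - 34 \left(-12 - 4\right) = \left(-34\right) \left(-16\right) = 544$)
$a = -23$ ($a = 4 \left(-5 - 0\right) - 3 = 4 \left(-5 + 0\right) - 3 = 4 \left(-5\right) - 3 = -20 - 3 = -23$)
$l = -23$
$\left(w + l\right)^{2} = \left(544 - 23\right)^{2} = 521^{2} = 271441$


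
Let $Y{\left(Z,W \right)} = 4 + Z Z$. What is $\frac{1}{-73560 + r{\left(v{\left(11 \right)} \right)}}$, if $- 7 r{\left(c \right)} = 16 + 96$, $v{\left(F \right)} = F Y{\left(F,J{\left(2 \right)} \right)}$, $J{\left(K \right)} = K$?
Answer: $- \frac{1}{73576} \approx -1.3591 \cdot 10^{-5}$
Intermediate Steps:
$Y{\left(Z,W \right)} = 4 + Z^{2}$
$v{\left(F \right)} = F \left(4 + F^{2}\right)$
$r{\left(c \right)} = -16$ ($r{\left(c \right)} = - \frac{16 + 96}{7} = \left(- \frac{1}{7}\right) 112 = -16$)
$\frac{1}{-73560 + r{\left(v{\left(11 \right)} \right)}} = \frac{1}{-73560 - 16} = \frac{1}{-73576} = - \frac{1}{73576}$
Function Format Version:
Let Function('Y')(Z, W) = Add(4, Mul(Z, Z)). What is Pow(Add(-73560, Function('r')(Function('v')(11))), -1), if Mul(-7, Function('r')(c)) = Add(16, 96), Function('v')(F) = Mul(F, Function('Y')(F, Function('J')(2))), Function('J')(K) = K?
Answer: Rational(-1, 73576) ≈ -1.3591e-5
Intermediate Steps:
Function('Y')(Z, W) = Add(4, Pow(Z, 2))
Function('v')(F) = Mul(F, Add(4, Pow(F, 2)))
Function('r')(c) = -16 (Function('r')(c) = Mul(Rational(-1, 7), Add(16, 96)) = Mul(Rational(-1, 7), 112) = -16)
Pow(Add(-73560, Function('r')(Function('v')(11))), -1) = Pow(Add(-73560, -16), -1) = Pow(-73576, -1) = Rational(-1, 73576)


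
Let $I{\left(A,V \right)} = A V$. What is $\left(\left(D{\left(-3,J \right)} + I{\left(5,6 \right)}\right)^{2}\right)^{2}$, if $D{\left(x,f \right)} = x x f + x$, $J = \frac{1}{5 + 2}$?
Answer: $\frac{1536953616}{2401} \approx 6.4013 \cdot 10^{5}$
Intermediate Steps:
$J = \frac{1}{7} \approx 0.14286$
$D{\left(x,f \right)} = x + f x^{2}$ ($D{\left(x,f \right)} = x^{2} f + x = f x^{2} + x = x + f x^{2}$)
$\left(\left(D{\left(-3,J \right)} + I{\left(5,6 \right)}\right)^{2}\right)^{2} = \left(\left(- 3 \left(1 + \frac{1}{7} \left(-3\right)\right) + 5 \cdot 6\right)^{2}\right)^{2} = \left(\left(- 3 \left(1 - \frac{3}{7}\right) + 30\right)^{2}\right)^{2} = \left(\left(\left(-3\right) \frac{4}{7} + 30\right)^{2}\right)^{2} = \left(\left(- \frac{12}{7} + 30\right)^{2}\right)^{2} = \left(\left(\frac{198}{7}\right)^{2}\right)^{2} = \left(\frac{39204}{49}\right)^{2} = \frac{1536953616}{2401}$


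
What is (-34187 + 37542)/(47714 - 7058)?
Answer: 305/3696 ≈ 0.082522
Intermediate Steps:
(-34187 + 37542)/(47714 - 7058) = 3355/40656 = 3355*(1/40656) = 305/3696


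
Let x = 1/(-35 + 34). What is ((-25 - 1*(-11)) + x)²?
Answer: 225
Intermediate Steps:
x = -1 (x = 1/(-1) = -1)
((-25 - 1*(-11)) + x)² = ((-25 - 1*(-11)) - 1)² = ((-25 + 11) - 1)² = (-14 - 1)² = (-15)² = 225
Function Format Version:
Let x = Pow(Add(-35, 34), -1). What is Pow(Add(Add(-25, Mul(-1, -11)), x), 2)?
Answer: 225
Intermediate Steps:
x = -1 (x = Pow(-1, -1) = -1)
Pow(Add(Add(-25, Mul(-1, -11)), x), 2) = Pow(Add(Add(-25, Mul(-1, -11)), -1), 2) = Pow(Add(Add(-25, 11), -1), 2) = Pow(Add(-14, -1), 2) = Pow(-15, 2) = 225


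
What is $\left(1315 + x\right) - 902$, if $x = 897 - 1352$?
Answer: $-42$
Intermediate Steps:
$x = -455$ ($x = 897 - 1352 = -455$)
$\left(1315 + x\right) - 902 = \left(1315 - 455\right) - 902 = 860 - 902 = -42$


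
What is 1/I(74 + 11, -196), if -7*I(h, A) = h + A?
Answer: 7/111 ≈ 0.063063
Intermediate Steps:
I(h, A) = -A/7 - h/7 (I(h, A) = -(h + A)/7 = -(A + h)/7 = -A/7 - h/7)
1/I(74 + 11, -196) = 1/(-⅐*(-196) - (74 + 11)/7) = 1/(28 - ⅐*85) = 1/(28 - 85/7) = 1/(111/7) = 7/111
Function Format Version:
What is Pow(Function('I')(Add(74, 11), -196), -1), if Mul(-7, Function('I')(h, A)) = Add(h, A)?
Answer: Rational(7, 111) ≈ 0.063063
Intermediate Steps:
Function('I')(h, A) = Add(Mul(Rational(-1, 7), A), Mul(Rational(-1, 7), h)) (Function('I')(h, A) = Mul(Rational(-1, 7), Add(h, A)) = Mul(Rational(-1, 7), Add(A, h)) = Add(Mul(Rational(-1, 7), A), Mul(Rational(-1, 7), h)))
Pow(Function('I')(Add(74, 11), -196), -1) = Pow(Add(Mul(Rational(-1, 7), -196), Mul(Rational(-1, 7), Add(74, 11))), -1) = Pow(Add(28, Mul(Rational(-1, 7), 85)), -1) = Pow(Add(28, Rational(-85, 7)), -1) = Pow(Rational(111, 7), -1) = Rational(7, 111)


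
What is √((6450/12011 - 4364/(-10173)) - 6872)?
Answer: I*√102583738306173612486/122187903 ≈ 82.892*I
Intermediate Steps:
√((6450/12011 - 4364/(-10173)) - 6872) = √((6450*(1/12011) - 4364*(-1/10173)) - 6872) = √((6450/12011 + 4364/10173) - 6872) = √(118031854/122187903 - 6872) = √(-839557237562/122187903) = I*√102583738306173612486/122187903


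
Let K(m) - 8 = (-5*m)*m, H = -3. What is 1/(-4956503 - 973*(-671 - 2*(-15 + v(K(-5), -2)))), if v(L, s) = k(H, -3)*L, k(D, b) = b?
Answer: -1/3649764 ≈ -2.7399e-7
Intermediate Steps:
K(m) = 8 - 5*m**2 (K(m) = 8 + (-5*m)*m = 8 - 5*m**2)
v(L, s) = -3*L
1/(-4956503 - 973*(-671 - 2*(-15 + v(K(-5), -2)))) = 1/(-4956503 - 973*(-671 - 2*(-15 - 3*(8 - 5*(-5)**2)))) = 1/(-4956503 - 973*(-671 - 2*(-15 - 3*(8 - 5*25)))) = 1/(-4956503 - 973*(-671 - 2*(-15 - 3*(8 - 125)))) = 1/(-4956503 - 973*(-671 - 2*(-15 - 3*(-117)))) = 1/(-4956503 - 973*(-671 - 2*(-15 + 351))) = 1/(-4956503 - 973*(-671 - 2*336)) = 1/(-4956503 - 973*(-671 - 672)) = 1/(-4956503 - 973*(-1343)) = 1/(-4956503 + 1306739) = 1/(-3649764) = -1/3649764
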